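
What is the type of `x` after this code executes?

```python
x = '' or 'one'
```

'or' returns first truthy value ('one', which is str)

str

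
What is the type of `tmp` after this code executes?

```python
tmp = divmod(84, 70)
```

divmod() returns a tuple (quotient, remainder)

tuple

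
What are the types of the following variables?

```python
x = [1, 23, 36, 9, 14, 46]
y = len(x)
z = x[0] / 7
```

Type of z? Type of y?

int / int returns float; len() returns int

float, int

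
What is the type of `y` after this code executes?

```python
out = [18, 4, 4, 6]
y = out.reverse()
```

list.reverse() returns None

NoneType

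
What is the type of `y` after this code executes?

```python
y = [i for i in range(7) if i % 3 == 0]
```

A list comprehension [...] produces a list

list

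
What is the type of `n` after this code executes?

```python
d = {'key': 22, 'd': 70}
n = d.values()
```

.values() returns a dict_values view object

dict_values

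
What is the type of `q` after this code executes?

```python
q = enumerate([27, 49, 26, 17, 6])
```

enumerate() returns an enumerate iterator object

enumerate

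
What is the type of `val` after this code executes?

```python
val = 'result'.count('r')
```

str.count() returns int

int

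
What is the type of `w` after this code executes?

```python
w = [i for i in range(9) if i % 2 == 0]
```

A list comprehension [...] produces a list

list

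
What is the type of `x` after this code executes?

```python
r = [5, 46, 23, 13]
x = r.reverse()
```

list.reverse() returns None

NoneType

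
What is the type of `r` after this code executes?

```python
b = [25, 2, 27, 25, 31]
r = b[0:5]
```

Slicing a list always returns a list

list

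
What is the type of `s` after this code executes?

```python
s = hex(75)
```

hex() returns str representation

str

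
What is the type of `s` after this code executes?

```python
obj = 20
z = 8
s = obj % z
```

int % int returns int (20 % 8 = 4)

int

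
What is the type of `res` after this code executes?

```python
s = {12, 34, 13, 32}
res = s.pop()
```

Popping from a set of ints returns int

int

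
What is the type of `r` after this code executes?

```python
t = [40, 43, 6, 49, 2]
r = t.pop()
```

list.pop() returns the popped element (int here)

int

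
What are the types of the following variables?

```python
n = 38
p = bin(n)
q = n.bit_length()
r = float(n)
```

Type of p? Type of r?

bin() returns str; float() returns float

str, float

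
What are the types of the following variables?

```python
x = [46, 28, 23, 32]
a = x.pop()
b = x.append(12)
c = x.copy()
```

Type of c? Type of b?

list.copy() returns list; list.append() returns None

list, NoneType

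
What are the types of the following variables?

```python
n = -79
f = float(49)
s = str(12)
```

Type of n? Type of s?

n is int; s is str

int, str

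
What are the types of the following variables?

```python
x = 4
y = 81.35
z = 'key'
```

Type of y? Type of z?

y is float; z is str

float, str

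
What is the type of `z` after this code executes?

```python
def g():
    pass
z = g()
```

A function with no return statement returns None

NoneType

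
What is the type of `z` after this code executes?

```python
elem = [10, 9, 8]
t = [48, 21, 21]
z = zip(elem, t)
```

zip() returns a zip iterator object

zip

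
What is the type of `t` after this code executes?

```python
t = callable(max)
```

callable() returns bool

bool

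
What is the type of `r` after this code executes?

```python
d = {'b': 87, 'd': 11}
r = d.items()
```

dict.items() returns a dict_items view

dict_items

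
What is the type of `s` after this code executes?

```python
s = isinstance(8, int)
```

isinstance() returns bool

bool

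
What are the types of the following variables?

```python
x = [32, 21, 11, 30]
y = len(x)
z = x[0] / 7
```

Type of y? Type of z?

len() returns int; int / int returns float

int, float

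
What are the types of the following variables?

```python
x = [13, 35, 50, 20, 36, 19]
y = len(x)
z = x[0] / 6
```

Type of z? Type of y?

int / int returns float; len() returns int

float, int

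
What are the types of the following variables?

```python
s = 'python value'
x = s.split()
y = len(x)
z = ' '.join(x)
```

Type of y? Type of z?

len() returns int; str.join() returns str

int, str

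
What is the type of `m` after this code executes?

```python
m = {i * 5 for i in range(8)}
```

A set comprehension {expr for x in iterable} produces a set

set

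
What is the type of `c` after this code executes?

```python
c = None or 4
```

'or' with None returns the other value (4, int)

int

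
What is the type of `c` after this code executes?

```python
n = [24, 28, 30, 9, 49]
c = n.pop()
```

list.pop() returns the popped element (int here)

int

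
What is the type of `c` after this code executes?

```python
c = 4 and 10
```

'and' returns the last value when all truthy (10, which is int)

int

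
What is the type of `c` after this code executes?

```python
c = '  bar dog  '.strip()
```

str.strip() returns str

str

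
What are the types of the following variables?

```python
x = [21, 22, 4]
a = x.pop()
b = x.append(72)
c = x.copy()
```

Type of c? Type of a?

list.copy() returns list; list.pop() returns the element (int)

list, int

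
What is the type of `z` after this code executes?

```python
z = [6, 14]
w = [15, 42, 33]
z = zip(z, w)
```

zip() returns a zip iterator object

zip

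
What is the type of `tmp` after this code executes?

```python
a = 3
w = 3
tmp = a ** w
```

int ** positive int returns int (3 ** 3 = 27)

int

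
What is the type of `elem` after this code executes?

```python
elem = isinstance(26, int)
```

isinstance() returns bool

bool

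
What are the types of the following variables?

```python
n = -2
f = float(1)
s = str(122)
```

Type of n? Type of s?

n is int; s is str

int, str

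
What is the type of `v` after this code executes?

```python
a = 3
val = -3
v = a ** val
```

int ** negative int returns float

float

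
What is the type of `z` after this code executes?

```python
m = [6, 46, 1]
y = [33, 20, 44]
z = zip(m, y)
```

zip() returns a zip iterator object

zip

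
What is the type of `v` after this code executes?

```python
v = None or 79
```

'or' with None returns the other value (79, int)

int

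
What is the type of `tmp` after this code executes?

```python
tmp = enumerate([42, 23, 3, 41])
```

enumerate() returns an enumerate iterator object

enumerate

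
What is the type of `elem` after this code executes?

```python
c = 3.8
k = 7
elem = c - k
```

float - int returns float (3.8 - 7 = -3.2)

float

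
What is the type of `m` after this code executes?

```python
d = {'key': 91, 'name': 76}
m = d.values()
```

.values() returns a dict_values view object

dict_values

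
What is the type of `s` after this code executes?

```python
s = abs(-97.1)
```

abs() of float returns float

float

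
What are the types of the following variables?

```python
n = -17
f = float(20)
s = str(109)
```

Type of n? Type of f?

n is int; f is float

int, float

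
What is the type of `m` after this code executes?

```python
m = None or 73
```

'or' with None returns the other value (73, int)

int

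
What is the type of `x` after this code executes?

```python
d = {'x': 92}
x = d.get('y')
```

dict.get() returns None when key 'y' is not found and no default given

NoneType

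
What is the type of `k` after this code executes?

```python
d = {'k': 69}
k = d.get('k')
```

dict.get() returns the value (int) when key is found

int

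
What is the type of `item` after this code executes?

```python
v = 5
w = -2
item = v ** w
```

int ** negative int returns float

float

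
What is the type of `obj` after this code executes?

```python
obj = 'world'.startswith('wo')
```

str.startswith() returns bool

bool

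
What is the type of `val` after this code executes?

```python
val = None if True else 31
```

Ternary: condition is True, if branch (None) taken → NoneType

NoneType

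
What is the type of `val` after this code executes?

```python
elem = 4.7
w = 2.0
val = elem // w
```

float // float returns float (floor division preserves float type)

float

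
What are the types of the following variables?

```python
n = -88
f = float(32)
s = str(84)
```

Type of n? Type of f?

n is int; f is float

int, float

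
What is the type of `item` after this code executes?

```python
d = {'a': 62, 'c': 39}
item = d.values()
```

.values() returns a dict_values view object

dict_values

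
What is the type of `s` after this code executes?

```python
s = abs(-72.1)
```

abs() of float returns float

float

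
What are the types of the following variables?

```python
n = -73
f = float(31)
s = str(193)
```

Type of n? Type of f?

n is int; f is float

int, float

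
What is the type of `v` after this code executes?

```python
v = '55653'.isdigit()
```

str.isdigit() returns bool

bool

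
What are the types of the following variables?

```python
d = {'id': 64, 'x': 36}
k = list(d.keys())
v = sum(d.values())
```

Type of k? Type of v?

list(...) returns list; sum of int values returns int

list, int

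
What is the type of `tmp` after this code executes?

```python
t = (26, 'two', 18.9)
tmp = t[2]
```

Index 2 of tuple is 18.9 which is float

float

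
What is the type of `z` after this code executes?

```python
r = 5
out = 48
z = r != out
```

Comparison operators return bool

bool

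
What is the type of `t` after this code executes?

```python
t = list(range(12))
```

list(range(...)) returns list

list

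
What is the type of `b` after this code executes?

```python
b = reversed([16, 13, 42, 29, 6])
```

reversed() on a list returns a list_reverseiterator

list_reverseiterator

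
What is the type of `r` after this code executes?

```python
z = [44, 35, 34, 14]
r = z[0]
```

Indexing a list of ints returns int (z[0] = 44)

int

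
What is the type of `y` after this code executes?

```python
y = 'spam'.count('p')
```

str.count() returns int

int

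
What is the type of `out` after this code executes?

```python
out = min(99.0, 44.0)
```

min() of floats returns float

float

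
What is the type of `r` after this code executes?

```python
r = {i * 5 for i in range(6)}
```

A set comprehension {expr for x in iterable} produces a set

set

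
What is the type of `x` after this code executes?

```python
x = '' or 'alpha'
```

'or' returns first truthy value ('alpha', which is str)

str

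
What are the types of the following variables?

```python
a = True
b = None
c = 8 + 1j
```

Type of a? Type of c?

a is bool; c is complex

bool, complex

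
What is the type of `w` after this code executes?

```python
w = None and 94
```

'and' returns first falsy value (None)

NoneType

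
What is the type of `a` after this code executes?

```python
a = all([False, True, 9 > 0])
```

all() returns bool

bool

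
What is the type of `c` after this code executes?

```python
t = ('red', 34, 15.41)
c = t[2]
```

Index 2 of tuple is 15.41 which is float

float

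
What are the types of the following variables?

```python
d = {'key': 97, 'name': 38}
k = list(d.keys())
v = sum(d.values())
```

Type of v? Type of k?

sum of int values returns int; list(...) returns list

int, list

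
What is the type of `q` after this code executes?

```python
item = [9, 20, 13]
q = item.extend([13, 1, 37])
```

list.extend() returns None

NoneType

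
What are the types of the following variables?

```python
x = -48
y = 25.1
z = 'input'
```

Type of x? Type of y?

x is int; y is float

int, float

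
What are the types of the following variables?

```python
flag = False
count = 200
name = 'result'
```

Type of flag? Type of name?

flag is bool; name is str

bool, str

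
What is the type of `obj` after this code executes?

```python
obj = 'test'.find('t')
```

str.find() returns int (index, or -1)

int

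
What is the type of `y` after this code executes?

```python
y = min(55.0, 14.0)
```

min() of floats returns float

float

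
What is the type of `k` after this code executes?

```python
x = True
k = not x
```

'not' always returns bool

bool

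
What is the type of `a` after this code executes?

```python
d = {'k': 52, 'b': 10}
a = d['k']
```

Accessing dict[str, int] with key 'k' returns int value 52

int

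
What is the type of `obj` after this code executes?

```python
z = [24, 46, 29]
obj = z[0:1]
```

Slicing a list always returns a list

list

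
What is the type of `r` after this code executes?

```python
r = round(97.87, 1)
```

round() with ndigits arg returns float

float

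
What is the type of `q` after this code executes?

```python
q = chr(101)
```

chr() returns str (single character)

str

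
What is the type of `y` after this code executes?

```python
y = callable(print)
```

callable() returns bool

bool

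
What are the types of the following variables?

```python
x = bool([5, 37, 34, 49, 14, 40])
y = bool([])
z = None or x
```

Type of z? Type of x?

None or <bool> returns the bool; bool() returns bool

bool, bool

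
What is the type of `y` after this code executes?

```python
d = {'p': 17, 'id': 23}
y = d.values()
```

.values() returns a dict_values view object

dict_values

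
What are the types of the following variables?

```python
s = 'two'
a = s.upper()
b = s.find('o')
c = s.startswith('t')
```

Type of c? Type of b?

str.startswith() returns bool; str.find() returns int

bool, int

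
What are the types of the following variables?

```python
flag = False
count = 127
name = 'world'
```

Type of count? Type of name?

count is int; name is str

int, str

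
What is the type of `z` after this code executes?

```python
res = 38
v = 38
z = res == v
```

Equality comparison returns bool

bool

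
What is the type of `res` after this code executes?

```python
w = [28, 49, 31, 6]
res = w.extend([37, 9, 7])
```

list.extend() returns None

NoneType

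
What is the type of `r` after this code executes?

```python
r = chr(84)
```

chr() returns str (single character)

str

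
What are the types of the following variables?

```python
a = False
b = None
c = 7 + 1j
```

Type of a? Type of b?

a is bool; b is NoneType

bool, NoneType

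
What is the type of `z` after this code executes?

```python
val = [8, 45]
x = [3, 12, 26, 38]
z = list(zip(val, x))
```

list(zip(...)) returns a list of tuples

list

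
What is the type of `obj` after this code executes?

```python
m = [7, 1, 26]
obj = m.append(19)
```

list.append() returns None (mutates in place)

NoneType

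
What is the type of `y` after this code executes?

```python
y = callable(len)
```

callable() returns bool

bool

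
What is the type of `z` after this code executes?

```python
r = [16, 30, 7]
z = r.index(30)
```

list.index() returns int

int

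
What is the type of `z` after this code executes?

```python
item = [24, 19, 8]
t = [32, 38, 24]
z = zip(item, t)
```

zip() returns a zip iterator object

zip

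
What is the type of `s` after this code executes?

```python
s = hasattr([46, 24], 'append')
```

hasattr() returns bool

bool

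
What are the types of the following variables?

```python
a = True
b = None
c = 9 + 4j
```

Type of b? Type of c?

b is NoneType; c is complex

NoneType, complex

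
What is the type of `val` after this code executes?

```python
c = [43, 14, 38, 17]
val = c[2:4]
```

Slicing a list always returns a list

list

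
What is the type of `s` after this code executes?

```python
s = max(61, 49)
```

max() of ints returns int

int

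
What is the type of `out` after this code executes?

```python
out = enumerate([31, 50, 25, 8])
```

enumerate() returns an enumerate iterator object

enumerate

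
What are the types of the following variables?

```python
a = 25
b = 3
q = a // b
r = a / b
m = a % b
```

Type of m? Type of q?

int % int returns int; int // int returns int

int, int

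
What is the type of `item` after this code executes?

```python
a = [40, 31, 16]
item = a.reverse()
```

list.reverse() returns None

NoneType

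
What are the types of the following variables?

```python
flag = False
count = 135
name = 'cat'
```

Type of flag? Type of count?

flag is bool; count is int

bool, int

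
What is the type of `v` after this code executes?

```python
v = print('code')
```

print() returns None

NoneType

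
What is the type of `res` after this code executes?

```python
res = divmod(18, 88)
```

divmod() returns a tuple (quotient, remainder)

tuple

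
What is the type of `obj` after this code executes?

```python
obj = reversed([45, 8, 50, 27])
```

reversed() on a list returns a list_reverseiterator

list_reverseiterator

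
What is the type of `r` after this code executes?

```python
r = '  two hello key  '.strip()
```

str.strip() returns str

str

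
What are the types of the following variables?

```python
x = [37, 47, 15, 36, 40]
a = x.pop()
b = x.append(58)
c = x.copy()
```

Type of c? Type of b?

list.copy() returns list; list.append() returns None

list, NoneType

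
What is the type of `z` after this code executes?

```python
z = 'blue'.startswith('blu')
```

str.startswith() returns bool

bool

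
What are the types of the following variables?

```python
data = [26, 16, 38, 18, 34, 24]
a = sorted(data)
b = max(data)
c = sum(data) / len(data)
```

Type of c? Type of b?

int / int returns float; max of ints returns int

float, int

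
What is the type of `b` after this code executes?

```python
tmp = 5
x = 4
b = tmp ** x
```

int ** positive int returns int (5 ** 4 = 625)

int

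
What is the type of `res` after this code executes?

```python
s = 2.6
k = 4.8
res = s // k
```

float // float returns float (floor division preserves float type)

float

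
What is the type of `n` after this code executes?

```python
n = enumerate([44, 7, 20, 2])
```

enumerate() returns an enumerate iterator object

enumerate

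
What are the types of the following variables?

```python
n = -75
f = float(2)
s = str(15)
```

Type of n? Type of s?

n is int; s is str

int, str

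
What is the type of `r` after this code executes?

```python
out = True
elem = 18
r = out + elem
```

bool + int returns int (True is 1, so 1 + 18 = 19)

int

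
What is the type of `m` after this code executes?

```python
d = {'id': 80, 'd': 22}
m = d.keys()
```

.keys() returns a dict_keys view object

dict_keys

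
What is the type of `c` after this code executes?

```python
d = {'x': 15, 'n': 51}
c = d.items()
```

dict.items() returns a dict_items view

dict_items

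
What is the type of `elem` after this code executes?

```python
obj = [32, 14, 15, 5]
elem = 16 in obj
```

'in' operator returns bool

bool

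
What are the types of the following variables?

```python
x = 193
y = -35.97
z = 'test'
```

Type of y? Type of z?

y is float; z is str

float, str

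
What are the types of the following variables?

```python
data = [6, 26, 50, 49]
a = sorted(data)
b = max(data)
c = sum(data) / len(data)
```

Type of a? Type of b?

sorted() returns list; max of ints returns int

list, int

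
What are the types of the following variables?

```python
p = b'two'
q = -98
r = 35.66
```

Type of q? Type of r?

q is int; r is float

int, float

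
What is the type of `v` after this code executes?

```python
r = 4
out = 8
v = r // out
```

int // int returns int (4 // 8 = 0)

int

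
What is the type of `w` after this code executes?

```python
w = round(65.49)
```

round() with no ndigits arg returns int

int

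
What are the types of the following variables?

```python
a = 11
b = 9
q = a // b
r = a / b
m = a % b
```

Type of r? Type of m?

int / int returns float; int % int returns int

float, int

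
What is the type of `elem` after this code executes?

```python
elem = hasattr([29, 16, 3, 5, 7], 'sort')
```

hasattr() returns bool

bool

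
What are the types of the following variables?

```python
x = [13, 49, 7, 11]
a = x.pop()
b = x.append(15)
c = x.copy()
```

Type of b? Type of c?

list.append() returns None; list.copy() returns list

NoneType, list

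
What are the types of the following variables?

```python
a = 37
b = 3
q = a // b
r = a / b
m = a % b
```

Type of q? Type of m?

int // int returns int; int % int returns int

int, int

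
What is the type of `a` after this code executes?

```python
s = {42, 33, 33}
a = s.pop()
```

Popping from a set of ints returns int

int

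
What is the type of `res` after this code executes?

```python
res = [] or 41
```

'or' returns first truthy value (41, which is int)

int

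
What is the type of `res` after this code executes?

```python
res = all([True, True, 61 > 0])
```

all() returns bool

bool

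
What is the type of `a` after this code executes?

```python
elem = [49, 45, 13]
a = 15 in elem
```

'in' operator returns bool

bool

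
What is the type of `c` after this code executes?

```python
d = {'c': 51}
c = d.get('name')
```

dict.get() returns None when key 'name' is not found and no default given

NoneType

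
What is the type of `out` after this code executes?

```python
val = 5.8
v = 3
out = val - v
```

float - int returns float (5.8 - 3 = 2.8)

float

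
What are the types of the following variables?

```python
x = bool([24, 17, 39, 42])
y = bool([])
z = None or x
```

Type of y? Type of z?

bool() returns bool; None or <bool> returns the bool

bool, bool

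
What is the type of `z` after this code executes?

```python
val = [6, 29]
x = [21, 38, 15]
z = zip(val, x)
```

zip() returns a zip iterator object

zip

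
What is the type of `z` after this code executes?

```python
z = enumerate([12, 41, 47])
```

enumerate() returns an enumerate iterator object

enumerate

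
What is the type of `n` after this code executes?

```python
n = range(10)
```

range() returns a range object

range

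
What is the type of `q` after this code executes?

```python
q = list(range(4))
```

list(range(...)) returns list

list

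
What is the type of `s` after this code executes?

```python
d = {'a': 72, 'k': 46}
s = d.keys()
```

.keys() returns a dict_keys view object

dict_keys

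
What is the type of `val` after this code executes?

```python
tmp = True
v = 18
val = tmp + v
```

bool + int returns int (True is 1, so 1 + 18 = 19)

int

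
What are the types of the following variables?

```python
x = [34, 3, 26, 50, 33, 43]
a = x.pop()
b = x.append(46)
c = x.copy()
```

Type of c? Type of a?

list.copy() returns list; list.pop() returns the element (int)

list, int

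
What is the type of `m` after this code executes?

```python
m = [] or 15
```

'or' returns first truthy value (15, which is int)

int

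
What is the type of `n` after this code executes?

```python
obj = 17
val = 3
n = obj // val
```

int // int returns int (17 // 3 = 5)

int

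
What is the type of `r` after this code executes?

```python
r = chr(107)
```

chr() returns str (single character)

str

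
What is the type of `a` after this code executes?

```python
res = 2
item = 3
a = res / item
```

int / int always returns float in Python 3 (2 / 3 = 0.666667)

float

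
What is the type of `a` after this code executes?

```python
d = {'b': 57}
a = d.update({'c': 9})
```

dict.update() returns None

NoneType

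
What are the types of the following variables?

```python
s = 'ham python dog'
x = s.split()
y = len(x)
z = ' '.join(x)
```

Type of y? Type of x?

len() returns int; str.split() returns list

int, list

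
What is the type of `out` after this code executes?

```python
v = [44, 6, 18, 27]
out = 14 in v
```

'in' operator returns bool

bool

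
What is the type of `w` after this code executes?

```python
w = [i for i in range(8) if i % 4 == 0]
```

A list comprehension [...] produces a list

list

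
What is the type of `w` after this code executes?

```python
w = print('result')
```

print() returns None

NoneType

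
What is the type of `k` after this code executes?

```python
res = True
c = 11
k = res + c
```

bool + int returns int (True is 1, so 1 + 11 = 12)

int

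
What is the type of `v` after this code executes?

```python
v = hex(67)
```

hex() returns str representation

str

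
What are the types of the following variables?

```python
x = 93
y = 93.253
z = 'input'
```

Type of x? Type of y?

x is int; y is float

int, float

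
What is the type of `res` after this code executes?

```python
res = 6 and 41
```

'and' returns the last value when all truthy (41, which is int)

int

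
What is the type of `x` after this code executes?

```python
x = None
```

None has type NoneType

NoneType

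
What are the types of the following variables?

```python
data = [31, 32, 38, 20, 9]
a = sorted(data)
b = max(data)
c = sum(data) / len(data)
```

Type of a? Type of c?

sorted() returns list; int / int returns float

list, float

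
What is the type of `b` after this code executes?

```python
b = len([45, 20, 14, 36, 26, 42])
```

len() always returns int

int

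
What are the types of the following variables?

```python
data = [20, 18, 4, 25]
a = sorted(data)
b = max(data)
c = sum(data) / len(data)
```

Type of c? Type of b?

int / int returns float; max of ints returns int

float, int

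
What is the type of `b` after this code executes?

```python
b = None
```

None has type NoneType

NoneType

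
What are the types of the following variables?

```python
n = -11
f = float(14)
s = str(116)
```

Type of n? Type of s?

n is int; s is str

int, str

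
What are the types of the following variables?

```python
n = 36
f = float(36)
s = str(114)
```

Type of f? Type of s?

f is float; s is str

float, str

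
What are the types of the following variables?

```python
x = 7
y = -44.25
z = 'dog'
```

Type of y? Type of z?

y is float; z is str

float, str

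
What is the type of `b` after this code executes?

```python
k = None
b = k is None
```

'is' comparison returns bool

bool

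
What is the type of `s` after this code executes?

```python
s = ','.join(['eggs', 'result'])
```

str.join() returns str

str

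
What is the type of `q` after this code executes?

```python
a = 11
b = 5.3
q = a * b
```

int * float returns float (11 * 5.3 = 58.3)

float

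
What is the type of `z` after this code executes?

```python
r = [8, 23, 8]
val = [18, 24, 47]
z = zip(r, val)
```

zip() returns a zip iterator object

zip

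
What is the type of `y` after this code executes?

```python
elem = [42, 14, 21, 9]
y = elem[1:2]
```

Slicing a list always returns a list

list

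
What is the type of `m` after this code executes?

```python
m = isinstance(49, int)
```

isinstance() returns bool

bool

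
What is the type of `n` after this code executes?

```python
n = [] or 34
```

'or' returns first truthy value (34, which is int)

int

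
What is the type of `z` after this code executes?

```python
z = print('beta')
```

print() returns None

NoneType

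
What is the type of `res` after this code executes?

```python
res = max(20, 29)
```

max() of ints returns int

int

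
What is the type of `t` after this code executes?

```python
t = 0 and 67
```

'and' returns the first falsy value (0, which is int)

int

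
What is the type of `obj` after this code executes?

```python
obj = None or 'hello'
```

'or' with None returns the other value ('hello', str)

str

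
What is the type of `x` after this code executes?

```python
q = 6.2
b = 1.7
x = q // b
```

float // float returns float (floor division preserves float type)

float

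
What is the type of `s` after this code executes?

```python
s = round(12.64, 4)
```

round() with ndigits arg returns float

float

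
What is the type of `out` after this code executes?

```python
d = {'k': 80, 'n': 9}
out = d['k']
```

Accessing dict[str, int] with key 'k' returns int value 80

int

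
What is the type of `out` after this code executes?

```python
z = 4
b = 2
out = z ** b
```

int ** positive int returns int (4 ** 2 = 16)

int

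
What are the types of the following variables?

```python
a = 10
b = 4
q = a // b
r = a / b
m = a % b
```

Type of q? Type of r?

int // int returns int; int / int returns float

int, float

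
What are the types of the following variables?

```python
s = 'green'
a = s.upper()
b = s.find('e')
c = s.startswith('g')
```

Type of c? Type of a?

str.startswith() returns bool; str.upper() returns str

bool, str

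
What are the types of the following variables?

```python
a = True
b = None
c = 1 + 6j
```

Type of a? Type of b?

a is bool; b is NoneType

bool, NoneType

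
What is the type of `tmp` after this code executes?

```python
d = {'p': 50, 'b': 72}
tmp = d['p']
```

Accessing dict[str, int] with key 'p' returns int value 50

int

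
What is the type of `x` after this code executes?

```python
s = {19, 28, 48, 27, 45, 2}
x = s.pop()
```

Popping from a set of ints returns int

int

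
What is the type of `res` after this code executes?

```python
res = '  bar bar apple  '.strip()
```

str.strip() returns str

str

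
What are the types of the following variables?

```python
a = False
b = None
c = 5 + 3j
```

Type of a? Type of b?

a is bool; b is NoneType

bool, NoneType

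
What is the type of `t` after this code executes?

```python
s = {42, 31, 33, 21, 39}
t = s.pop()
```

Popping from a set of ints returns int

int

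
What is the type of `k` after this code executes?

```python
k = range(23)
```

range() returns a range object

range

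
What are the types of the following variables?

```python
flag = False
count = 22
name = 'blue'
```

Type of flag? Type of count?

flag is bool; count is int

bool, int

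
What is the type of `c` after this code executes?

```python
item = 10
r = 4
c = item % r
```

int % int returns int (10 % 4 = 2)

int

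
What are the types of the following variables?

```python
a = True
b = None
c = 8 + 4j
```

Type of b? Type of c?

b is NoneType; c is complex

NoneType, complex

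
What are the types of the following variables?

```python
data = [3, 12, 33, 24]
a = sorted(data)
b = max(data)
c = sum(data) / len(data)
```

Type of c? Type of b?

int / int returns float; max of ints returns int

float, int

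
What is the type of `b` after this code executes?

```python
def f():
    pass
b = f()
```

A function with no return statement returns None

NoneType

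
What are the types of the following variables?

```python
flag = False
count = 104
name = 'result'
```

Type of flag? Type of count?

flag is bool; count is int

bool, int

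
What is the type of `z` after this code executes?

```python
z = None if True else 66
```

Ternary: condition is True, if branch (None) taken → NoneType

NoneType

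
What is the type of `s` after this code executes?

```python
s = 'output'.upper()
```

str.upper() returns str

str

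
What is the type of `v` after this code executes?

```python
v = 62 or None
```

'or' returns first truthy value (62, int)

int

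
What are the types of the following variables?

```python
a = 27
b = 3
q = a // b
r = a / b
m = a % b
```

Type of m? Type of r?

int % int returns int; int / int returns float

int, float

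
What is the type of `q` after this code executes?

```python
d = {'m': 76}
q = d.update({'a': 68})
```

dict.update() returns None

NoneType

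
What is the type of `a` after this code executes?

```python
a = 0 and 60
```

'and' returns the first falsy value (0, which is int)

int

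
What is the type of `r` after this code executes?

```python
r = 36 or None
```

'or' returns first truthy value (36, int)

int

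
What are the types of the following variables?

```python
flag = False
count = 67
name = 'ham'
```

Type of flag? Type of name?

flag is bool; name is str

bool, str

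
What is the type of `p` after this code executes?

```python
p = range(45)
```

range() returns a range object

range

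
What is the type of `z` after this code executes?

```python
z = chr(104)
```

chr() returns str (single character)

str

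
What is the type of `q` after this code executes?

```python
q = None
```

None has type NoneType

NoneType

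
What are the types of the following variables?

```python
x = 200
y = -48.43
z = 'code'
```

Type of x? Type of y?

x is int; y is float

int, float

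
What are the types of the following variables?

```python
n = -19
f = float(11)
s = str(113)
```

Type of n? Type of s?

n is int; s is str

int, str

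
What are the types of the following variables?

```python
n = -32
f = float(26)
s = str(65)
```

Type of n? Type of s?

n is int; s is str

int, str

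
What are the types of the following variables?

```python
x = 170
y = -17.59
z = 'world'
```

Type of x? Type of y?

x is int; y is float

int, float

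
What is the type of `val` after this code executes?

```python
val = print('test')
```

print() returns None

NoneType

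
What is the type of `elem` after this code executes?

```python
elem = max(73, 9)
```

max() of ints returns int

int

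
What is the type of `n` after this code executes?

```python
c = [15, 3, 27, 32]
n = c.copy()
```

list.copy() returns list

list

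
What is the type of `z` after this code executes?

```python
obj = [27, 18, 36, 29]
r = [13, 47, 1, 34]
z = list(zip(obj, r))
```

list(zip(...)) returns a list of tuples

list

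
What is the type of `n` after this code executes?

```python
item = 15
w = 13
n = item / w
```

int / int always returns float in Python 3 (15 / 13 = 1.15385)

float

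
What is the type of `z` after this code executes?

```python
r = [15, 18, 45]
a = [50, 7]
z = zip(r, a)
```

zip() returns a zip iterator object

zip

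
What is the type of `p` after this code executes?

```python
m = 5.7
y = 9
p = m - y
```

float - int returns float (5.7 - 9 = -3.3)

float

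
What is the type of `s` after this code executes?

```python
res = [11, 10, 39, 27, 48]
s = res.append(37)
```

list.append() returns None (mutates in place)

NoneType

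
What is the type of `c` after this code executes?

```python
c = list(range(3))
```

list(range(...)) returns list

list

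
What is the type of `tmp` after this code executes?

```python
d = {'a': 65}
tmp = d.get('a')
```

dict.get() returns the value (int) when key is found

int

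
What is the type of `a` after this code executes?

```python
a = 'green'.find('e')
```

str.find() returns int (index, or -1)

int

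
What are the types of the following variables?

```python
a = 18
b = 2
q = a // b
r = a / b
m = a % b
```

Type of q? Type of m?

int // int returns int; int % int returns int

int, int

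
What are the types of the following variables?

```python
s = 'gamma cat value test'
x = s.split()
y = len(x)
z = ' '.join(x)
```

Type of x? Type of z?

str.split() returns list; str.join() returns str

list, str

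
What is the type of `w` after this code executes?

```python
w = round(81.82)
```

round() with no ndigits arg returns int

int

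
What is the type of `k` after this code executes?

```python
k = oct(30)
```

oct() returns str representation

str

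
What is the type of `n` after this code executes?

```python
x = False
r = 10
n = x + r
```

bool + int returns int (False is 0, so 0 + 10 = 10)

int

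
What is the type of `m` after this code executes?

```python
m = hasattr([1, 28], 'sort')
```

hasattr() returns bool

bool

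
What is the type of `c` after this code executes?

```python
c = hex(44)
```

hex() returns str representation

str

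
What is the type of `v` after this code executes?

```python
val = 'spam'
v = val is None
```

'is' comparison returns bool

bool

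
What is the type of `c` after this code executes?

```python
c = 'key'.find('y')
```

str.find() returns int (index, or -1)

int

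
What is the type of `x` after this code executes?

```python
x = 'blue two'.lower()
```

str.lower() returns str

str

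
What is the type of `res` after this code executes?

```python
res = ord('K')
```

ord() returns int (Unicode code point)

int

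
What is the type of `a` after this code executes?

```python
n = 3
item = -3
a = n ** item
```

int ** negative int returns float

float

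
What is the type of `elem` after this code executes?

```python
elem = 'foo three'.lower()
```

str.lower() returns str

str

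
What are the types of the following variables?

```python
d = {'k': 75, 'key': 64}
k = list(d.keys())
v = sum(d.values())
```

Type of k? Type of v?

list(...) returns list; sum of int values returns int

list, int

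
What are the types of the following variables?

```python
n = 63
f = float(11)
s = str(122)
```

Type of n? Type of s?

n is int; s is str

int, str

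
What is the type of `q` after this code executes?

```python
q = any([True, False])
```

any() returns bool

bool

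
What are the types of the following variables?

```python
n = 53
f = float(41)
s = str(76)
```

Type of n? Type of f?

n is int; f is float

int, float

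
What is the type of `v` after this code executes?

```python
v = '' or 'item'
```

'or' returns first truthy value ('item', which is str)

str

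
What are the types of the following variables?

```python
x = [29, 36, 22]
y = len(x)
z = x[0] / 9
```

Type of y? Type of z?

len() returns int; int / int returns float

int, float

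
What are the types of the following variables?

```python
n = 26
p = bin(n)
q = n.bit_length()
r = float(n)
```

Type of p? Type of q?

bin() returns str; int.bit_length() returns int

str, int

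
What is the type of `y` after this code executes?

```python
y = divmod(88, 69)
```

divmod() returns a tuple (quotient, remainder)

tuple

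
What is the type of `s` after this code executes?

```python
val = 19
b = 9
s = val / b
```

int / int always returns float in Python 3 (19 / 9 = 2.11111)

float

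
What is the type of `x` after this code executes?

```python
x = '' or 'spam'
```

'or' returns first truthy value ('spam', which is str)

str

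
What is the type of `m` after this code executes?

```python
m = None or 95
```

'or' with None returns the other value (95, int)

int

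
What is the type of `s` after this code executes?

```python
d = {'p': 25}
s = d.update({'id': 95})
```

dict.update() returns None

NoneType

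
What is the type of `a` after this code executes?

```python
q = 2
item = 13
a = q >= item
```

Comparison operators return bool

bool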